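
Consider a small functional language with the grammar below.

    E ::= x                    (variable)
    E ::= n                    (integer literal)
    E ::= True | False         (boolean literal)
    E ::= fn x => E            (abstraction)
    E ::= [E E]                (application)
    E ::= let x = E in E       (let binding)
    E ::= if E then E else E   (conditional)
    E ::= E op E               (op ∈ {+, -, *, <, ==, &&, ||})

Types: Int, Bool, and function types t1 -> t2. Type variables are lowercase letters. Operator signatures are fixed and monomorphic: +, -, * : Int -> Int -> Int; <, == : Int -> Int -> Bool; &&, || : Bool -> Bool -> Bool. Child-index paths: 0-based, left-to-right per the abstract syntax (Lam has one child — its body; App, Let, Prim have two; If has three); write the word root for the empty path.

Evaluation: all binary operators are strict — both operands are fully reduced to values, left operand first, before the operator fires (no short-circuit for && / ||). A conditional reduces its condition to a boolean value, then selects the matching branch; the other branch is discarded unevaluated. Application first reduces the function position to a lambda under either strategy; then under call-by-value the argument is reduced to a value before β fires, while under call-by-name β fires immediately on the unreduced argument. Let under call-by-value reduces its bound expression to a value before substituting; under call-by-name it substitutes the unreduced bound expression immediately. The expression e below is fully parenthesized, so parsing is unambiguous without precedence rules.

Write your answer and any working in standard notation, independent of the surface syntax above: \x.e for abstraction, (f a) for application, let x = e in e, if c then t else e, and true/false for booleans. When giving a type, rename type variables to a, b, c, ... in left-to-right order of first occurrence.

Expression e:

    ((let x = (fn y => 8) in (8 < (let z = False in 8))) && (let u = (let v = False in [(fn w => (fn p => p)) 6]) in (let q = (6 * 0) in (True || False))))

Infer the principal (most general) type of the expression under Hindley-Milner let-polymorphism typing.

Working:
\y._ : a -> Int
let x : forall. a -> Int
  unify Int ~ Int
let z : Bool
  unify Int ~ Int
  unify Bool ~ Bool
let v : Bool
p : c
\p._ : c -> c
\w._ : b -> c -> c
  unify b -> c -> c ~ Int -> d
  unify b ~ Int
  unify c -> c ~ d
_ _ : c -> c
let u : forall. c -> c
  unify Int ~ Int
  unify Int ~ Int
let q : Int
  unify Bool ~ Bool
  unify Bool ~ Bool
  unify Bool ~ Bool

Answer: Bool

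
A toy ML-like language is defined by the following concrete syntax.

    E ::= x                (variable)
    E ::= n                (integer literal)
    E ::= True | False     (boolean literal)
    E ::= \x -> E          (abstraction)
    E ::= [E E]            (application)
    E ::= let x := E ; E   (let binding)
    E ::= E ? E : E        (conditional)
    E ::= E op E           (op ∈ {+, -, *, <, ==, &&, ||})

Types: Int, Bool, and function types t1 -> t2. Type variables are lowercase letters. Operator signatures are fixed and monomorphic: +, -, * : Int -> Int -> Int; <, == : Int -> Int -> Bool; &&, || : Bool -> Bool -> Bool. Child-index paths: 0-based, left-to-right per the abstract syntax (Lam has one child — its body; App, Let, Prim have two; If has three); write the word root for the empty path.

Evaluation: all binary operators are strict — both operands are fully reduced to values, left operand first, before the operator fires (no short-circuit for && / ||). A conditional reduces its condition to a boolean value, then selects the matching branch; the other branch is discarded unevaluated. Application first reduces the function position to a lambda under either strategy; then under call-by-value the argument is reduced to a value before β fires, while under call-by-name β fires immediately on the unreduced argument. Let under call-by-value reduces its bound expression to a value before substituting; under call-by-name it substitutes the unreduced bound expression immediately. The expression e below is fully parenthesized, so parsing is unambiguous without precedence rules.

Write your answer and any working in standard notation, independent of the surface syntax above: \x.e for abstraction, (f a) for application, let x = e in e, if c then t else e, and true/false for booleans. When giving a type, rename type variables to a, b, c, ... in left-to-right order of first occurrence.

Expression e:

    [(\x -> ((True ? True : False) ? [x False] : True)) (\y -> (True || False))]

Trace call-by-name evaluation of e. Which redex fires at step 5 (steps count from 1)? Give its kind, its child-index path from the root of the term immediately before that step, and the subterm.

Working:
step 0: ((\x.(if (if true then true else false) then (x false) else true)) (\y.(true || false)))
step 1: [beta@root] (if (if true then true else false) then ((\y.(true || false)) false) else true)
step 2: [if@0] (if true then ((\y.(true || false)) false) else true)
step 3: [if@root] ((\y.(true || false)) false)
step 4: [beta@root] (true || false)
step 5: [delta@root] true

Answer: delta at root : (true || false)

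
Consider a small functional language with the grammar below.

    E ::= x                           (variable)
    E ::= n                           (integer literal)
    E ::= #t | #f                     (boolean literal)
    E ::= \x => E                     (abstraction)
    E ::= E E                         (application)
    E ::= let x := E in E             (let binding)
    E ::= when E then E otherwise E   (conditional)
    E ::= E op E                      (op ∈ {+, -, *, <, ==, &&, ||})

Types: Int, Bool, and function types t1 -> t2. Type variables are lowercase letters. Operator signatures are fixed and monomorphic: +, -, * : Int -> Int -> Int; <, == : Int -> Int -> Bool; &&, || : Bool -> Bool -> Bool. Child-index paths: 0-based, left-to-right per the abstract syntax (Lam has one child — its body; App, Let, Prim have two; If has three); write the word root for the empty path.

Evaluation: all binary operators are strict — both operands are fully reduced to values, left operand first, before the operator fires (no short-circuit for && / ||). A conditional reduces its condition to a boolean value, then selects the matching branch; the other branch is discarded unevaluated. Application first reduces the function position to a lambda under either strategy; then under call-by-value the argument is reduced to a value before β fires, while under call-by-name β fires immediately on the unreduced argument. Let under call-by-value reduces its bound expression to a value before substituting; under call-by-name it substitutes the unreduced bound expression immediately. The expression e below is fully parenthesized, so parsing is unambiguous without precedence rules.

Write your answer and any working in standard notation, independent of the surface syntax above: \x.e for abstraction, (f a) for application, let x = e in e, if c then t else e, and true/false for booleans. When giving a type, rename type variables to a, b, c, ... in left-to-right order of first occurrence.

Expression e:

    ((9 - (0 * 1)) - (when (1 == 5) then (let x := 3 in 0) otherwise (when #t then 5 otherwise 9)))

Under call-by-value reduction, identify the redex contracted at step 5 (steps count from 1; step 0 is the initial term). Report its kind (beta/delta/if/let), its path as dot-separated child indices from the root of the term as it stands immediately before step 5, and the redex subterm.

Answer: if at 1 : (if true then 5 else 9)

Working:
step 0: ((9 - (0 * 1)) - (if (1 == 5) then (let x = 3 in 0) else (if true then 5 else 9)))
step 1: [delta@0.1] ((9 - 0) - (if (1 == 5) then (let x = 3 in 0) else (if true then 5 else 9)))
step 2: [delta@0] (9 - (if (1 == 5) then (let x = 3 in 0) else (if true then 5 else 9)))
step 3: [delta@1.0] (9 - (if false then (let x = 3 in 0) else (if true then 5 else 9)))
step 4: [if@1] (9 - (if true then 5 else 9))
step 5: [if@1] (9 - 5)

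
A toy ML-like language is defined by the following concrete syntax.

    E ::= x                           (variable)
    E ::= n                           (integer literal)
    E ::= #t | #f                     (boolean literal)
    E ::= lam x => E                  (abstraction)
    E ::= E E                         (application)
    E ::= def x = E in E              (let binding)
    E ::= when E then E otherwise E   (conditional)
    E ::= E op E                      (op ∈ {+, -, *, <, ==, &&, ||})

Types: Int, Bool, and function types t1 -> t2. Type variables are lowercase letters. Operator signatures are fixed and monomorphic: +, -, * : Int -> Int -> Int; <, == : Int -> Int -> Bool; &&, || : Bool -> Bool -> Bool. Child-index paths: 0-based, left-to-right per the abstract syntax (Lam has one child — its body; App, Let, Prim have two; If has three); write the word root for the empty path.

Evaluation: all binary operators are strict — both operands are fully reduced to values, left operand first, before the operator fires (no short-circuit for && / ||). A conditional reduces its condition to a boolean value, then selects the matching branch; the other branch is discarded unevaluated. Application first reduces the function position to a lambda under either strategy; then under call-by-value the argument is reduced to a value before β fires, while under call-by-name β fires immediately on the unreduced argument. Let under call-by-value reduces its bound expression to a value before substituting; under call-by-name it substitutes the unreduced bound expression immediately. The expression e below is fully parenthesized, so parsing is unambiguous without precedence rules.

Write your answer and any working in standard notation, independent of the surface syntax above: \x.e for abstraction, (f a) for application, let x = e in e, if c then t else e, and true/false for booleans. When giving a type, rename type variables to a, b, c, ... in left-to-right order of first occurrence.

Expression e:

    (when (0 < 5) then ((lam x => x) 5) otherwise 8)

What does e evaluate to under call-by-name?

Working:
step 0: (if (0 < 5) then ((\x.x) 5) else 8)
step 1: [delta@0] (if true then ((\x.x) 5) else 8)
step 2: [if@root] ((\x.x) 5)
step 3: [beta@root] 5

Answer: 5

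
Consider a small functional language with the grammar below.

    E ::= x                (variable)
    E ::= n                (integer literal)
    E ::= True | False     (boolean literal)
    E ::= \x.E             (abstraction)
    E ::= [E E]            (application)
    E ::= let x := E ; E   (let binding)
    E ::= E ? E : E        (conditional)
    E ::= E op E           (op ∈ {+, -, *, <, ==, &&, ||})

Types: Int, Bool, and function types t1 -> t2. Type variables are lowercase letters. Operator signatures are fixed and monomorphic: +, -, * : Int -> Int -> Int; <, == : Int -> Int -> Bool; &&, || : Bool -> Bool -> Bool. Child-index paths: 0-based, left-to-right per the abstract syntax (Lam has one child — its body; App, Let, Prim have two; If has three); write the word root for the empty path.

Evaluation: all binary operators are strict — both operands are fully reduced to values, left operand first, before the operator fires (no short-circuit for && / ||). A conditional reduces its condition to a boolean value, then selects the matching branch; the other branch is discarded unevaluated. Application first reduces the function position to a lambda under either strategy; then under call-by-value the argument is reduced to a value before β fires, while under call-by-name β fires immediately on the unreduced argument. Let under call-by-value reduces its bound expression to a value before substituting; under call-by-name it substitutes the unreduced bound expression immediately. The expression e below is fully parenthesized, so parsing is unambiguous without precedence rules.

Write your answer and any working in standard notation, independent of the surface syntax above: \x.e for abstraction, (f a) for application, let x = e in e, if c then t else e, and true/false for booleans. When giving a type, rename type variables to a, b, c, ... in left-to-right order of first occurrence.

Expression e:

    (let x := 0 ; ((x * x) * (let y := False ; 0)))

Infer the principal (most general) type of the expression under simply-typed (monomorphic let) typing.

Derivation:
let x : Int
x : Int
  unify Int ~ Int
x : Int
  unify Int ~ Int
  unify Int ~ Int
let y : Bool
  unify Int ~ Int

Answer: Int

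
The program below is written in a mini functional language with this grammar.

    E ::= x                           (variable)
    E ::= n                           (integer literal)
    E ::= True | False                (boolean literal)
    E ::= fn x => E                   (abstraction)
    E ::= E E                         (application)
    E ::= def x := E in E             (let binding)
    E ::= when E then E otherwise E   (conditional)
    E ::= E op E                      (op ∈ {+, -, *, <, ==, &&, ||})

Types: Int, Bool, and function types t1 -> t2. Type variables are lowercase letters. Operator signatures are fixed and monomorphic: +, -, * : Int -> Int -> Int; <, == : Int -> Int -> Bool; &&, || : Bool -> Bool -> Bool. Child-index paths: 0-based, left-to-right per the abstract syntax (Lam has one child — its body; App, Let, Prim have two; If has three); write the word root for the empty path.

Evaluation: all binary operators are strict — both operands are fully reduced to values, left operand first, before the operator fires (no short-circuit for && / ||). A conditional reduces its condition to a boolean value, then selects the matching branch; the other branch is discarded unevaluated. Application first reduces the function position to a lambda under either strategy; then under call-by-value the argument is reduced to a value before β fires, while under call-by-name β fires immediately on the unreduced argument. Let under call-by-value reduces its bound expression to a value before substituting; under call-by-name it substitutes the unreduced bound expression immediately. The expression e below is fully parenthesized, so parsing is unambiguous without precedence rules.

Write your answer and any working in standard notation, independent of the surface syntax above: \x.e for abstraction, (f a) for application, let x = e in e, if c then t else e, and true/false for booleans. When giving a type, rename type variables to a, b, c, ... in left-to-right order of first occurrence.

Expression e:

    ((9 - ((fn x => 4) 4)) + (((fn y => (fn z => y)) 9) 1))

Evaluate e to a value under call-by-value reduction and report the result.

Working:
step 0: ((9 - ((\x.4) 4)) + (((\y.(\z.y)) 9) 1))
step 1: [beta@0.1] ((9 - 4) + (((\y.(\z.y)) 9) 1))
step 2: [delta@0] (5 + (((\y.(\z.y)) 9) 1))
step 3: [beta@1.0] (5 + ((\z.9) 1))
step 4: [beta@1] (5 + 9)
step 5: [delta@root] 14

Answer: 14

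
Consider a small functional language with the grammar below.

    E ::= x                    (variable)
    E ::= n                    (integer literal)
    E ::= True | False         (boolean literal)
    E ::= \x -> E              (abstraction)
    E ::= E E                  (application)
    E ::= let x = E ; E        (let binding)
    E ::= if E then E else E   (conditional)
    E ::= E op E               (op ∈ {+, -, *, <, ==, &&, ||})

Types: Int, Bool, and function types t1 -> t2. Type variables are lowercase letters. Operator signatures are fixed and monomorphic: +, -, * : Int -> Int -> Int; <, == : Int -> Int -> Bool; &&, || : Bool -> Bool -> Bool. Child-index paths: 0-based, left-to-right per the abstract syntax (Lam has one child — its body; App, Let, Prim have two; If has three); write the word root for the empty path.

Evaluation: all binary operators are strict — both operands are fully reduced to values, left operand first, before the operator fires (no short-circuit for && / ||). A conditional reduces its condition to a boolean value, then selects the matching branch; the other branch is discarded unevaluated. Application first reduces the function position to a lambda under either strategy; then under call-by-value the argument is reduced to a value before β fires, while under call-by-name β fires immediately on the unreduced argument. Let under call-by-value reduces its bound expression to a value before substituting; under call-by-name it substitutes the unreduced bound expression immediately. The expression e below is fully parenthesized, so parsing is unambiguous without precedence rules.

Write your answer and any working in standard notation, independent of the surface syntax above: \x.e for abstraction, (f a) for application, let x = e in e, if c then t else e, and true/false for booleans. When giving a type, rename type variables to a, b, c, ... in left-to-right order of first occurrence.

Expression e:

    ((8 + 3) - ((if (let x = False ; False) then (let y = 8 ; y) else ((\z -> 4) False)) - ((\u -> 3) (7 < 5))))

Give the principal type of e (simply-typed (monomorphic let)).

Answer: Int

Working:
  unify Int ~ Int
  unify Int ~ Int
  unify Int ~ Int
let x : Bool
  unify Bool ~ Bool
let y : Int
y : Int
\z._ : a -> Int
  unify a -> Int ~ Bool -> b
  unify a ~ Bool
  unify Int ~ b
_ _ : Int
  unify Int ~ Int
  unify Int ~ Int
\u._ : c -> Int
  unify Int ~ Int
  unify Int ~ Int
  unify c -> Int ~ Bool -> d
  unify c ~ Bool
  unify Int ~ d
_ _ : Int
  unify Int ~ Int
  unify Int ~ Int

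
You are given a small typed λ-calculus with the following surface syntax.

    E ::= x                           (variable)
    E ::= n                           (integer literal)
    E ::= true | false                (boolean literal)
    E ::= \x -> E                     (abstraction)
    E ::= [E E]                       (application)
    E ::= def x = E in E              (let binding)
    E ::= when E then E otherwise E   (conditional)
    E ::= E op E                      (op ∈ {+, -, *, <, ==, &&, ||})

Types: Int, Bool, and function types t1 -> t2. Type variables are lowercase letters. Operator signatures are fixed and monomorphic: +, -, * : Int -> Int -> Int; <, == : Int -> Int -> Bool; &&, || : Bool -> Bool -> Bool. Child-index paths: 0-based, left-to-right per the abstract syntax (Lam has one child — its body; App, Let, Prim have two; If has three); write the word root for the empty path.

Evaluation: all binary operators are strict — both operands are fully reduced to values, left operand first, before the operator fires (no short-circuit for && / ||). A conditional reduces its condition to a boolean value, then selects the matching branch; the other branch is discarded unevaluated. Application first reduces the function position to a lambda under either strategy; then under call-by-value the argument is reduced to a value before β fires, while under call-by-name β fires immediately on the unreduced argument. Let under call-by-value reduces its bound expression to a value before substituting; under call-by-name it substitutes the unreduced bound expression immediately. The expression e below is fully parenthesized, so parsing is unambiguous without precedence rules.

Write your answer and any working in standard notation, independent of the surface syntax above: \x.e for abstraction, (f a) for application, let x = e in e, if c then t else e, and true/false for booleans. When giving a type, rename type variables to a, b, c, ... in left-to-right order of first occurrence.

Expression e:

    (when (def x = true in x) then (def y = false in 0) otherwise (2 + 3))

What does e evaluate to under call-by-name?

Working:
step 0: (if (let x = true in x) then (let y = false in 0) else (2 + 3))
step 1: [let@0] (if true then (let y = false in 0) else (2 + 3))
step 2: [if@root] (let y = false in 0)
step 3: [let@root] 0

Answer: 0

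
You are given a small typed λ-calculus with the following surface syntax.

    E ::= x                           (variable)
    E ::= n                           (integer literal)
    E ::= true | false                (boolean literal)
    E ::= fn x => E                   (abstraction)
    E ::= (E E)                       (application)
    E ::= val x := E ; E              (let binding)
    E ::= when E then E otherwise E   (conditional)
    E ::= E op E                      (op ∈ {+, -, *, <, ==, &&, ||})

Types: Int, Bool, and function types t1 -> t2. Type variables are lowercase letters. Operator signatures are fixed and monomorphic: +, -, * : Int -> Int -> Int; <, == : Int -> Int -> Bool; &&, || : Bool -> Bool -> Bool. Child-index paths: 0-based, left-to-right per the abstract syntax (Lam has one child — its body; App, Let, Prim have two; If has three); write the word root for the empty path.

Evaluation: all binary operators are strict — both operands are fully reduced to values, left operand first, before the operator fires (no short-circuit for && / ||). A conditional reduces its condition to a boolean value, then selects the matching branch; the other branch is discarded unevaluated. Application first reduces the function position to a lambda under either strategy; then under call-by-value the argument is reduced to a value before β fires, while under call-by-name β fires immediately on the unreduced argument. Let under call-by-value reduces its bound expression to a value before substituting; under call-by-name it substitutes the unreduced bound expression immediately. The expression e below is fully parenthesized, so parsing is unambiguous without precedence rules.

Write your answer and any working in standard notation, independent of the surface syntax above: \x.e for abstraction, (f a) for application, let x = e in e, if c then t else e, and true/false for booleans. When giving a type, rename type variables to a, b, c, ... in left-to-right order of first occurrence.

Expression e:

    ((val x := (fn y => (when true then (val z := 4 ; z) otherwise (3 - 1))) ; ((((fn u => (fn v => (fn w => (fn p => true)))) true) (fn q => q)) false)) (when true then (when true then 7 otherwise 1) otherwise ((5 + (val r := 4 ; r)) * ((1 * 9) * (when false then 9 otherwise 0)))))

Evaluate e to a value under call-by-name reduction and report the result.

Trace:
step 0: ((let x = (\y.(if true then (let z = 4 in z) else (3 - 1))) in ((((\u.(\v.(\w.(\p.true)))) true) (\q.q)) false)) (if true then (if true then 7 else 1) else ((5 + (let r = 4 in r)) * ((1 * 9) * (if false then 9 else 0)))))
step 1: [let@0] (((((\u.(\v.(\w.(\p.true)))) true) (\q.q)) false) (if true then (if true then 7 else 1) else ((5 + (let r = 4 in r)) * ((1 * 9) * (if false then 9 else 0)))))
step 2: [beta@0.0.0] ((((\v.(\w.(\p.true))) (\q.q)) false) (if true then (if true then 7 else 1) else ((5 + (let r = 4 in r)) * ((1 * 9) * (if false then 9 else 0)))))
step 3: [beta@0.0] (((\w.(\p.true)) false) (if true then (if true then 7 else 1) else ((5 + (let r = 4 in r)) * ((1 * 9) * (if false then 9 else 0)))))
step 4: [beta@0] ((\p.true) (if true then (if true then 7 else 1) else ((5 + (let r = 4 in r)) * ((1 * 9) * (if false then 9 else 0)))))
step 5: [beta@root] true

Answer: true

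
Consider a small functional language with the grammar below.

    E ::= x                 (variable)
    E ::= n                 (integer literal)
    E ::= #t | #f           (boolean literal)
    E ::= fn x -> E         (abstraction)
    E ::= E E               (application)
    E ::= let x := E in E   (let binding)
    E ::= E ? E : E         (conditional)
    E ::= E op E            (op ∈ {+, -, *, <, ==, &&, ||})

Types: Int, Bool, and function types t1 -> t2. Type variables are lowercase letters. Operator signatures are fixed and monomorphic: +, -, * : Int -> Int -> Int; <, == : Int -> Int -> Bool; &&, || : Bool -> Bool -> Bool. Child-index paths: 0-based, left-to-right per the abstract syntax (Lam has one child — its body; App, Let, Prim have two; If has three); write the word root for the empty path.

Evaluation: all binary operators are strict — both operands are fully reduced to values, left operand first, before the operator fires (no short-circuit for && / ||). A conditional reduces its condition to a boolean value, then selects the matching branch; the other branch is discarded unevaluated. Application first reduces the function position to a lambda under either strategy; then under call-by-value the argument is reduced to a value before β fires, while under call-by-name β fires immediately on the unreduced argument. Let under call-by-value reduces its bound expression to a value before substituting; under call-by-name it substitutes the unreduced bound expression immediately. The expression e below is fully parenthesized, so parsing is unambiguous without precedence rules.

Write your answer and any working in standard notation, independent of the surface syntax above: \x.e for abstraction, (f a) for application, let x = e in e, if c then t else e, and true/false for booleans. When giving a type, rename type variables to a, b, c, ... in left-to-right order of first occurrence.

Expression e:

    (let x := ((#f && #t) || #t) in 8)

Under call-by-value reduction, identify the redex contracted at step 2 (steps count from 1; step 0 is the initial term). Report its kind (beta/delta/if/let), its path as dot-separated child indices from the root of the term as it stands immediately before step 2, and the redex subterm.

Answer: delta at 0 : (false || true)

Trace:
step 0: (let x = ((false && true) || true) in 8)
step 1: [delta@0.0] (let x = (false || true) in 8)
step 2: [delta@0] (let x = true in 8)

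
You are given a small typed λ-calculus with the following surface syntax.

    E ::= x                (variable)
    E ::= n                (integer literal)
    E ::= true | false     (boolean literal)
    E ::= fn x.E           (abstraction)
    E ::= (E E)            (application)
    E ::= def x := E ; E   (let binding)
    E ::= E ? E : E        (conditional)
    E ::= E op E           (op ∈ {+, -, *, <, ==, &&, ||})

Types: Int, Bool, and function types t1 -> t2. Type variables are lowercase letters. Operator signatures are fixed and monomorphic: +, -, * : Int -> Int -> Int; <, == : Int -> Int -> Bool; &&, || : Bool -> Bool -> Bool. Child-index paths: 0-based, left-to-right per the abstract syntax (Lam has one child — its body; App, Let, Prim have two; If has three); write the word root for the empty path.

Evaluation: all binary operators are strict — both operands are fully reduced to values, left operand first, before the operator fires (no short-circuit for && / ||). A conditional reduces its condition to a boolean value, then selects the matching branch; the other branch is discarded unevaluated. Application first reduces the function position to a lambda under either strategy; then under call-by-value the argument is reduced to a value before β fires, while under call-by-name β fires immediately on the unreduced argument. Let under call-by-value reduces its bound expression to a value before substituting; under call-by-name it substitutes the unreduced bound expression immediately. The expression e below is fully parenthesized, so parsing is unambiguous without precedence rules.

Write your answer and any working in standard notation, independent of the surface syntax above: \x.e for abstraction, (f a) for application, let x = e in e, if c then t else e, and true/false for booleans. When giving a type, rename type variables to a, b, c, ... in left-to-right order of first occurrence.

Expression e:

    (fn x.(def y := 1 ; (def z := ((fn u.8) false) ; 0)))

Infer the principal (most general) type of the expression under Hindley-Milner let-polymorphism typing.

Answer: a -> Int

Working:
let y : Int
\u._ : b -> Int
  unify b -> Int ~ Bool -> c
  unify b ~ Bool
  unify Int ~ c
_ _ : Int
let z : Int
\x._ : a -> Int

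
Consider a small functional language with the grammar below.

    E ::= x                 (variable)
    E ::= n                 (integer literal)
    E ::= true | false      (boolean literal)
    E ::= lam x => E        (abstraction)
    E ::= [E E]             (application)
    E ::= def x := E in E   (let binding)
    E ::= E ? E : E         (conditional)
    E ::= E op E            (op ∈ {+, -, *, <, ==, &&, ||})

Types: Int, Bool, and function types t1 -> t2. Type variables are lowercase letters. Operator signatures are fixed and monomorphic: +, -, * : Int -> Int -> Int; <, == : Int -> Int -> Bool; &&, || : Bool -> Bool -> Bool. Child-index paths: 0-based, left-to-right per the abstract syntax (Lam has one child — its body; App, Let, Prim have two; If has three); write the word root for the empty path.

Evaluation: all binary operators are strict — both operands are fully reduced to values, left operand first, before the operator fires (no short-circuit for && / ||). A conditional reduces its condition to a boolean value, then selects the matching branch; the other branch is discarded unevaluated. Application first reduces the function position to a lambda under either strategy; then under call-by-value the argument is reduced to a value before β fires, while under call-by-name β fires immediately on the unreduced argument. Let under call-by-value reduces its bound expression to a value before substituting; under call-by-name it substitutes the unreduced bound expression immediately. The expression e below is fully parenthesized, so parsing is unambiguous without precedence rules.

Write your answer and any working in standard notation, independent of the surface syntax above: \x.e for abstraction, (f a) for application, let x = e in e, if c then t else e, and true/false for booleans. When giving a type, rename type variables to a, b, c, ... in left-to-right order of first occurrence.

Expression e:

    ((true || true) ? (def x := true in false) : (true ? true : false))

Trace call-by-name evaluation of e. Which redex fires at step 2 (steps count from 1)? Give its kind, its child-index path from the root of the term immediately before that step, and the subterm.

Answer: if at root : (if true then (let x = true in false) else (if true then true else false))

Trace:
step 0: (if (true || true) then (let x = true in false) else (if true then true else false))
step 1: [delta@0] (if true then (let x = true in false) else (if true then true else false))
step 2: [if@root] (let x = true in false)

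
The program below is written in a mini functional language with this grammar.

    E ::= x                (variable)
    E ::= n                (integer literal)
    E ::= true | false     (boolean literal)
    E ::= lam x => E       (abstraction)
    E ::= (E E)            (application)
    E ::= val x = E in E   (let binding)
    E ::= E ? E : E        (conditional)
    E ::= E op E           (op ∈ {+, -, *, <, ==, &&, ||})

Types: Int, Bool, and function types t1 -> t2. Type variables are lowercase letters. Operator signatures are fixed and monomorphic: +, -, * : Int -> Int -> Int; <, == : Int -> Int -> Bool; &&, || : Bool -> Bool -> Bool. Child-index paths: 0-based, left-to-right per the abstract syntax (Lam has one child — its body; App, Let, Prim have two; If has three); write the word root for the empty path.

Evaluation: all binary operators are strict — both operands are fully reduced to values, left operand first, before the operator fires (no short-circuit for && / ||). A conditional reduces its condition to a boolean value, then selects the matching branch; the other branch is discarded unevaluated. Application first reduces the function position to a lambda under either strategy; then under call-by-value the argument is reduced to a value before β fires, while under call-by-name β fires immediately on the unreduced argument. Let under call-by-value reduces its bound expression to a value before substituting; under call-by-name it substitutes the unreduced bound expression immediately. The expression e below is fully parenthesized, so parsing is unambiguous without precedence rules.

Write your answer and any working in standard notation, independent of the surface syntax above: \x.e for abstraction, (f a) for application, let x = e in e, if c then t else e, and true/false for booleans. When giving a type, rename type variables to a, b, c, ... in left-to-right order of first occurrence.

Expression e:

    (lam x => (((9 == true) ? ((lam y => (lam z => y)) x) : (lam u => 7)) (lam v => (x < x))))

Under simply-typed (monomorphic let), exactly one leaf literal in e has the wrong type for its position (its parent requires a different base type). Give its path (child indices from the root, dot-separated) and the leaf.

Trace:
  unify Int ~ Int
  unify Bool ~ Int
  FAIL: mismatch Bool ~ Int

Answer: 0.0.0.1 : true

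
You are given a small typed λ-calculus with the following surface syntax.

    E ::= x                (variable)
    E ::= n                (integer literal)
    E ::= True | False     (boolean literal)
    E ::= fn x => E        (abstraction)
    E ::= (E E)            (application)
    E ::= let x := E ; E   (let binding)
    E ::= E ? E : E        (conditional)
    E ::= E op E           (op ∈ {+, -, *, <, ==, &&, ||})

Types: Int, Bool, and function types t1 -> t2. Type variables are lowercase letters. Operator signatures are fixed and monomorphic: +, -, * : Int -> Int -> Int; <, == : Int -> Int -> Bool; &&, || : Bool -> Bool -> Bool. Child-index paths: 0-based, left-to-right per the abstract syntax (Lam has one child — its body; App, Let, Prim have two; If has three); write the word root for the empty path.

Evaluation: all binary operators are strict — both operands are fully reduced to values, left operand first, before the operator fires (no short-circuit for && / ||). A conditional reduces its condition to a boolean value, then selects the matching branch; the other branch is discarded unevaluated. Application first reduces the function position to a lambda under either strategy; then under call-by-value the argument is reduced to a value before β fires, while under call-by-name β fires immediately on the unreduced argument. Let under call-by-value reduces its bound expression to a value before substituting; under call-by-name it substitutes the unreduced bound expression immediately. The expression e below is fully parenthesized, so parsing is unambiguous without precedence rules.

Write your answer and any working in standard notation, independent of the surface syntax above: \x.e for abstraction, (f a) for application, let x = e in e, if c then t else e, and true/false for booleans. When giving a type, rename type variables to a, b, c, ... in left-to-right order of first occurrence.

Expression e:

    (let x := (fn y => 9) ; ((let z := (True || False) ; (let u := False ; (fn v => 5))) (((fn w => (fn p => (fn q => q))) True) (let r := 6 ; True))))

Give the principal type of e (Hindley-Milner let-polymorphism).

Working:
\y._ : a -> Int
let x : forall. a -> Int
  unify Bool ~ Bool
  unify Bool ~ Bool
let z : Bool
let u : Bool
\v._ : b -> Int
q : e
\q._ : e -> e
\p._ : d -> e -> e
\w._ : c -> d -> e -> e
  unify c -> d -> e -> e ~ Bool -> f
  unify c ~ Bool
  unify d -> e -> e ~ f
_ _ : d -> e -> e
let r : Int
  unify d -> e -> e ~ Bool -> g
  unify d ~ Bool
  unify e -> e ~ g
_ _ : e -> e
  unify b -> Int ~ (e -> e) -> h
  unify b ~ e -> e
  unify Int ~ h
_ _ : Int

Answer: Int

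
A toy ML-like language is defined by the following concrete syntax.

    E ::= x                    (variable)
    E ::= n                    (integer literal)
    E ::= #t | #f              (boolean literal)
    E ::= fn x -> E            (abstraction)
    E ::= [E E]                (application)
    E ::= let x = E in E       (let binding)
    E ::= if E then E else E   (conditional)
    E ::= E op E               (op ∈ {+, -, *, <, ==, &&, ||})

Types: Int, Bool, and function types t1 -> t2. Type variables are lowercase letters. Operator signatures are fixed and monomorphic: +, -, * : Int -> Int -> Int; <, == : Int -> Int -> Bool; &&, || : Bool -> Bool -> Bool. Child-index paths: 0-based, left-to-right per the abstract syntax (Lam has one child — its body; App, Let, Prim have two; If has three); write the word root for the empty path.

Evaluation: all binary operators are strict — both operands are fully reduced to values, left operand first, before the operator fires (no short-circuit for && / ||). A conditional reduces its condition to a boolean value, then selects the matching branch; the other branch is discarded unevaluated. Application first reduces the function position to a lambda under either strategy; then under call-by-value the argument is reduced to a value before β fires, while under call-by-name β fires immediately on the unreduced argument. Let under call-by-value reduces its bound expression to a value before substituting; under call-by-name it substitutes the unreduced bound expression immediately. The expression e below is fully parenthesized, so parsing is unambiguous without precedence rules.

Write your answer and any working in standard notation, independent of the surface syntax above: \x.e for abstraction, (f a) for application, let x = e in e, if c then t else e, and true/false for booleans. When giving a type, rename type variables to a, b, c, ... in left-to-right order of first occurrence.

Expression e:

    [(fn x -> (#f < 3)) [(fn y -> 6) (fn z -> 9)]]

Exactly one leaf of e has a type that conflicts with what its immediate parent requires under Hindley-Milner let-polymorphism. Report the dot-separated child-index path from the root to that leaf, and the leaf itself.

Answer: 0.0.0 : false

Trace:
  unify Bool ~ Int
  FAIL: mismatch Bool ~ Int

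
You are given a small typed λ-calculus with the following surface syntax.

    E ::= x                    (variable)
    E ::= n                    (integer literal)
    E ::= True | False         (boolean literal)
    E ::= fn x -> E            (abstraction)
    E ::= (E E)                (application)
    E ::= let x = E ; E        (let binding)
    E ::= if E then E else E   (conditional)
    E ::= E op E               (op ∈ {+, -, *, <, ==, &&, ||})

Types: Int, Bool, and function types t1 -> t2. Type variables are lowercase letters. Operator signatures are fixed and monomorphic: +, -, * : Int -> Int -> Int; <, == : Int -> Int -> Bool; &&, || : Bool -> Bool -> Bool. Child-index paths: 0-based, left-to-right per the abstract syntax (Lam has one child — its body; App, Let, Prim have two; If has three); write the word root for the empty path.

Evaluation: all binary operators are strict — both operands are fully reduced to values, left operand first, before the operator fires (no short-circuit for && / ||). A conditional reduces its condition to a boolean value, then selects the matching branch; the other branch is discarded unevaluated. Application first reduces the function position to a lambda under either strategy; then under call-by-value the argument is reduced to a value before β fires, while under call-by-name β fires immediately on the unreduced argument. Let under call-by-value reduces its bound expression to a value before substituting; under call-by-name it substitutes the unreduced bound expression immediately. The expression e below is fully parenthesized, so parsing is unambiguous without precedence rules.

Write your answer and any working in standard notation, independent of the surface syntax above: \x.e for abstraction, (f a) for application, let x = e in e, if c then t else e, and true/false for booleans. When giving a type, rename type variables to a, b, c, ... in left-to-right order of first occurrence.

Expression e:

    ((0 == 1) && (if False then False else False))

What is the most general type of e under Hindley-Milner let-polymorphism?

Answer: Bool

Working:
  unify Int ~ Int
  unify Int ~ Int
  unify Bool ~ Bool
  unify Bool ~ Bool
  unify Bool ~ Bool
  unify Bool ~ Bool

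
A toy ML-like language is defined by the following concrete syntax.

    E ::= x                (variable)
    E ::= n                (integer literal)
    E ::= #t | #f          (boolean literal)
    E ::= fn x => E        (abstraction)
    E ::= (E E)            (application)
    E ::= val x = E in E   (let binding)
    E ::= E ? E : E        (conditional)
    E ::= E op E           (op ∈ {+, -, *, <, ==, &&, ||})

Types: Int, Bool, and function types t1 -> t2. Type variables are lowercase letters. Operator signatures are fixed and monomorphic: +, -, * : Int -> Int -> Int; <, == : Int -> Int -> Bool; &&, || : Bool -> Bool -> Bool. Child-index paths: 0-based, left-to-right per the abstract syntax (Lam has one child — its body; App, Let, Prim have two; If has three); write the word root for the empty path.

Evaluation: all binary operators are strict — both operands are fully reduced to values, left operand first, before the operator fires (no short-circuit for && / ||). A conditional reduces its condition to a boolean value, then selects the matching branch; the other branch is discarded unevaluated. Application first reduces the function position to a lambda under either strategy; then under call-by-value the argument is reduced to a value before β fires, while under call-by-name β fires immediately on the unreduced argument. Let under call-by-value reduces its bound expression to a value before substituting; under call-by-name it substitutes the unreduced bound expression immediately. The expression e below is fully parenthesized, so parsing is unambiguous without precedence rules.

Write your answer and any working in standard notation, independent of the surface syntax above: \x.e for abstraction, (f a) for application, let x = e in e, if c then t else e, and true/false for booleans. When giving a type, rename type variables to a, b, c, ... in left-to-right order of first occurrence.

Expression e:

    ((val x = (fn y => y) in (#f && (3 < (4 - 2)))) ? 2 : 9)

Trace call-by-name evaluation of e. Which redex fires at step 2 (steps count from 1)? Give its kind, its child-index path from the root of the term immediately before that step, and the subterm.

Derivation:
step 0: (if (let x = (\y.y) in (false && (3 < (4 - 2)))) then 2 else 9)
step 1: [let@0] (if (false && (3 < (4 - 2))) then 2 else 9)
step 2: [delta@0.1.1] (if (false && (3 < 2)) then 2 else 9)

Answer: delta at 0.1.1 : (4 - 2)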